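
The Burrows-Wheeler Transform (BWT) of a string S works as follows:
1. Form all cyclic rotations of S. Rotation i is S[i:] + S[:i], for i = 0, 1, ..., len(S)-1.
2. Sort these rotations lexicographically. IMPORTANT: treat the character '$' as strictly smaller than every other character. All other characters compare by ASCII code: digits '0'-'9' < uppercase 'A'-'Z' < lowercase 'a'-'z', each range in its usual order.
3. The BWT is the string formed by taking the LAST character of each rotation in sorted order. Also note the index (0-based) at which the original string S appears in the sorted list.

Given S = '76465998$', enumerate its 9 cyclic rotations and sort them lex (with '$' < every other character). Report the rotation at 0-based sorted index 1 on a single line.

Answer: 465998$76

Derivation:
All 9 rotations (rotation i = S[i:]+S[:i]):
  rot[0] = 76465998$
  rot[1] = 6465998$7
  rot[2] = 465998$76
  rot[3] = 65998$764
  rot[4] = 5998$7646
  rot[5] = 998$76465
  rot[6] = 98$764659
  rot[7] = 8$7646599
  rot[8] = $76465998
Sorted (with $ < everything):
  sorted[0] = $76465998
  sorted[1] = 465998$76
  sorted[2] = 5998$7646
  sorted[3] = 6465998$7
  sorted[4] = 65998$764
  sorted[5] = 76465998$
  sorted[6] = 8$7646599
  sorted[7] = 98$764659
  sorted[8] = 998$76465
sorted[1] = 465998$76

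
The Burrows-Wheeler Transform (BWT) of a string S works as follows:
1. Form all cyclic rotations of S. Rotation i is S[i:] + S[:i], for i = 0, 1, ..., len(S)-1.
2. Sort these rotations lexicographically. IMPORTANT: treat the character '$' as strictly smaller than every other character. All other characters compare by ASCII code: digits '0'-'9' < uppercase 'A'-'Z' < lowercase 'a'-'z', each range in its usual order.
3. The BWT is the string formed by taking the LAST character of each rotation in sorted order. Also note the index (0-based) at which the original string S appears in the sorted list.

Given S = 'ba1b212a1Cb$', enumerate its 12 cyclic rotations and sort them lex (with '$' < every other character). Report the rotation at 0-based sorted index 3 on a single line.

All 12 rotations (rotation i = S[i:]+S[:i]):
  rot[0] = ba1b212a1Cb$
  rot[1] = a1b212a1Cb$b
  rot[2] = 1b212a1Cb$ba
  rot[3] = b212a1Cb$ba1
  rot[4] = 212a1Cb$ba1b
  rot[5] = 12a1Cb$ba1b2
  rot[6] = 2a1Cb$ba1b21
  rot[7] = a1Cb$ba1b212
  rot[8] = 1Cb$ba1b212a
  rot[9] = Cb$ba1b212a1
  rot[10] = b$ba1b212a1C
  rot[11] = $ba1b212a1Cb
Sorted (with $ < everything):
  sorted[0] = $ba1b212a1Cb
  sorted[1] = 12a1Cb$ba1b2
  sorted[2] = 1Cb$ba1b212a
  sorted[3] = 1b212a1Cb$ba
  sorted[4] = 212a1Cb$ba1b
  sorted[5] = 2a1Cb$ba1b21
  sorted[6] = Cb$ba1b212a1
  sorted[7] = a1Cb$ba1b212
  sorted[8] = a1b212a1Cb$b
  sorted[9] = b$ba1b212a1C
  sorted[10] = b212a1Cb$ba1
  sorted[11] = ba1b212a1Cb$
sorted[3] = 1b212a1Cb$ba

Answer: 1b212a1Cb$ba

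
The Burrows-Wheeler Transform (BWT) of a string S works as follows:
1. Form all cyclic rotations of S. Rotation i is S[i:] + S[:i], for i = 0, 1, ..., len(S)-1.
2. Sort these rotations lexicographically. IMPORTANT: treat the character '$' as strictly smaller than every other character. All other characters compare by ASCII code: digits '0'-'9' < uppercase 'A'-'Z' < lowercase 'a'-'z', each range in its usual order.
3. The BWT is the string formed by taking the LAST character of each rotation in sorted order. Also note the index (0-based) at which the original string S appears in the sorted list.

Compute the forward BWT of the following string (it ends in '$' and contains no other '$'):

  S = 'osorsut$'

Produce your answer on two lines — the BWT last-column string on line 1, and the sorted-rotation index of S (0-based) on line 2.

All 8 rotations (rotation i = S[i:]+S[:i]):
  rot[0] = osorsut$
  rot[1] = sorsut$o
  rot[2] = orsut$os
  rot[3] = rsut$oso
  rot[4] = sut$osor
  rot[5] = ut$osors
  rot[6] = t$osorsu
  rot[7] = $osorsut
Sorted (with $ < everything):
  sorted[0] = $osorsut  (last char: 't')
  sorted[1] = orsut$os  (last char: 's')
  sorted[2] = osorsut$  (last char: '$')
  sorted[3] = rsut$oso  (last char: 'o')
  sorted[4] = sorsut$o  (last char: 'o')
  sorted[5] = sut$osor  (last char: 'r')
  sorted[6] = t$osorsu  (last char: 'u')
  sorted[7] = ut$osors  (last char: 's')
Last column: ts$oorus
Original string S is at sorted index 2

Answer: ts$oorus
2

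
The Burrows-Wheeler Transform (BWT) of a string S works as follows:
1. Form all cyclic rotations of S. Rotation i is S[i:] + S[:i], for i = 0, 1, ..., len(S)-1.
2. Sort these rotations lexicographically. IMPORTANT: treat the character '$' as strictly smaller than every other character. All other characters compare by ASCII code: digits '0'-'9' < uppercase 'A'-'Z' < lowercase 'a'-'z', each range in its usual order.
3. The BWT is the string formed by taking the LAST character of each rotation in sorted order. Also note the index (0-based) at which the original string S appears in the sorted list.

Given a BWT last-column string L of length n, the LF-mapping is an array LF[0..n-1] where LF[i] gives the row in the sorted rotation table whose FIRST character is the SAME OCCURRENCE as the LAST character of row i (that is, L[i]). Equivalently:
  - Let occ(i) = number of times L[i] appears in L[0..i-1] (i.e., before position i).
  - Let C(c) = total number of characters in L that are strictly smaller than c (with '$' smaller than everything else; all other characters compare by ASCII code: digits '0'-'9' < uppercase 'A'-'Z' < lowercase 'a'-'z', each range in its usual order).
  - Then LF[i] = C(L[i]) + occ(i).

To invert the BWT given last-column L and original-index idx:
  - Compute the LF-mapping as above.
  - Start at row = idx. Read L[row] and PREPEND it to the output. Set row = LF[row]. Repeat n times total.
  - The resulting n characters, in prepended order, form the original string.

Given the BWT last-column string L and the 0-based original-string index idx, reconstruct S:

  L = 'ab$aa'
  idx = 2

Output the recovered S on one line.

Answer: aaba$

Derivation:
LF mapping: 1 4 0 2 3
Walk LF starting at row 2, prepending L[row]:
  step 1: row=2, L[2]='$', prepend. Next row=LF[2]=0
  step 2: row=0, L[0]='a', prepend. Next row=LF[0]=1
  step 3: row=1, L[1]='b', prepend. Next row=LF[1]=4
  step 4: row=4, L[4]='a', prepend. Next row=LF[4]=3
  step 5: row=3, L[3]='a', prepend. Next row=LF[3]=2
Reversed output: aaba$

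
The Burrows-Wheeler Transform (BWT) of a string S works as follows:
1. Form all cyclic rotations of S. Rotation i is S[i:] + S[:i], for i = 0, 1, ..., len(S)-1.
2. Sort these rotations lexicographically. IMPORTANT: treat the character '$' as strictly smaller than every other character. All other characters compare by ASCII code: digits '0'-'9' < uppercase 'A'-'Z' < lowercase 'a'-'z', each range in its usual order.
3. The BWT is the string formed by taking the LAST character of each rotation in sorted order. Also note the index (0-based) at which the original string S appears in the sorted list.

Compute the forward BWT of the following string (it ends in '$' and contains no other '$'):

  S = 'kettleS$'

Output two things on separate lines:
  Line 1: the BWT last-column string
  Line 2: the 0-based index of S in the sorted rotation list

All 8 rotations (rotation i = S[i:]+S[:i]):
  rot[0] = kettleS$
  rot[1] = ettleS$k
  rot[2] = ttleS$ke
  rot[3] = tleS$ket
  rot[4] = leS$kett
  rot[5] = eS$kettl
  rot[6] = S$kettle
  rot[7] = $kettleS
Sorted (with $ < everything):
  sorted[0] = $kettleS  (last char: 'S')
  sorted[1] = S$kettle  (last char: 'e')
  sorted[2] = eS$kettl  (last char: 'l')
  sorted[3] = ettleS$k  (last char: 'k')
  sorted[4] = kettleS$  (last char: '$')
  sorted[5] = leS$kett  (last char: 't')
  sorted[6] = tleS$ket  (last char: 't')
  sorted[7] = ttleS$ke  (last char: 'e')
Last column: Selk$tte
Original string S is at sorted index 4

Answer: Selk$tte
4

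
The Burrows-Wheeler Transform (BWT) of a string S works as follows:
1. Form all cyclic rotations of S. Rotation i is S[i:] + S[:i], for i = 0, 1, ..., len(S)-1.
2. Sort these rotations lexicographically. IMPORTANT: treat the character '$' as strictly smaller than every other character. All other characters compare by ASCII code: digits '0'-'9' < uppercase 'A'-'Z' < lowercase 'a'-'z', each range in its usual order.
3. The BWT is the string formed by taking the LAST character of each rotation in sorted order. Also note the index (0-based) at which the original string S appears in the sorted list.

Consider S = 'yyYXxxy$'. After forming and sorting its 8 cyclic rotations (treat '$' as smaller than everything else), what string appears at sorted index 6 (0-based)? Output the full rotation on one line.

Answer: yYXxxy$y

Derivation:
All 8 rotations (rotation i = S[i:]+S[:i]):
  rot[0] = yyYXxxy$
  rot[1] = yYXxxy$y
  rot[2] = YXxxy$yy
  rot[3] = Xxxy$yyY
  rot[4] = xxy$yyYX
  rot[5] = xy$yyYXx
  rot[6] = y$yyYXxx
  rot[7] = $yyYXxxy
Sorted (with $ < everything):
  sorted[0] = $yyYXxxy
  sorted[1] = Xxxy$yyY
  sorted[2] = YXxxy$yy
  sorted[3] = xxy$yyYX
  sorted[4] = xy$yyYXx
  sorted[5] = y$yyYXxx
  sorted[6] = yYXxxy$y
  sorted[7] = yyYXxxy$
sorted[6] = yYXxxy$y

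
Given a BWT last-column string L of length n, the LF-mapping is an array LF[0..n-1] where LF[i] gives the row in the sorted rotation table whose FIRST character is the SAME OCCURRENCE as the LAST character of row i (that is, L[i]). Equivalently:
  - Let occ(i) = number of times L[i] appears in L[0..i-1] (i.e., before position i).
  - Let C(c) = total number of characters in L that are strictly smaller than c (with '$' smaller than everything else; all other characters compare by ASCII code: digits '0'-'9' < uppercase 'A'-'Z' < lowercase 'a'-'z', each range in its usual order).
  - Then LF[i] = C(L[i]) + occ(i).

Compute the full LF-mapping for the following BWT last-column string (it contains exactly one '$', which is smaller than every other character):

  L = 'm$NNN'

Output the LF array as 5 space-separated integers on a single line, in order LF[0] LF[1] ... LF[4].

Char counts: '$':1, 'N':3, 'm':1
C (first-col start): C('$')=0, C('N')=1, C('m')=4
L[0]='m': occ=0, LF[0]=C('m')+0=4+0=4
L[1]='$': occ=0, LF[1]=C('$')+0=0+0=0
L[2]='N': occ=0, LF[2]=C('N')+0=1+0=1
L[3]='N': occ=1, LF[3]=C('N')+1=1+1=2
L[4]='N': occ=2, LF[4]=C('N')+2=1+2=3

Answer: 4 0 1 2 3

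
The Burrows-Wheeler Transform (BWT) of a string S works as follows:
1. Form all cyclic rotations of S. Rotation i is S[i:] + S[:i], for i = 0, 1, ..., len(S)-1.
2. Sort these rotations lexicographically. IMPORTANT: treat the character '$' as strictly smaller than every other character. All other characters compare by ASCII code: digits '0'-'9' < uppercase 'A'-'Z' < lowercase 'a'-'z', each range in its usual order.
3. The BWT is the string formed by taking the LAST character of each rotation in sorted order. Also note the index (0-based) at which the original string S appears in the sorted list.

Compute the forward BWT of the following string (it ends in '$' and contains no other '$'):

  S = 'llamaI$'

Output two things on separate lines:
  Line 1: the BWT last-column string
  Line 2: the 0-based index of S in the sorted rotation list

Answer: Iamll$a
5

Derivation:
All 7 rotations (rotation i = S[i:]+S[:i]):
  rot[0] = llamaI$
  rot[1] = lamaI$l
  rot[2] = amaI$ll
  rot[3] = maI$lla
  rot[4] = aI$llam
  rot[5] = I$llama
  rot[6] = $llamaI
Sorted (with $ < everything):
  sorted[0] = $llamaI  (last char: 'I')
  sorted[1] = I$llama  (last char: 'a')
  sorted[2] = aI$llam  (last char: 'm')
  sorted[3] = amaI$ll  (last char: 'l')
  sorted[4] = lamaI$l  (last char: 'l')
  sorted[5] = llamaI$  (last char: '$')
  sorted[6] = maI$lla  (last char: 'a')
Last column: Iamll$a
Original string S is at sorted index 5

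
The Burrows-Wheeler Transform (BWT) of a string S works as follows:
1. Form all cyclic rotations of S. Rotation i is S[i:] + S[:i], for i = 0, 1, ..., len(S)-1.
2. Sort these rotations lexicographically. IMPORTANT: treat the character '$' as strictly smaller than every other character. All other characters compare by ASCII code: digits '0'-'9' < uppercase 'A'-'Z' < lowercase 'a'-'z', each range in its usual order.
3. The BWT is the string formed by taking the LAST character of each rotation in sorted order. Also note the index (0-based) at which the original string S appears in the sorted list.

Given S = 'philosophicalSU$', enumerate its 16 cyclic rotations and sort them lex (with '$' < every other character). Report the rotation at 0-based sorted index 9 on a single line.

Answer: lSU$philosophica

Derivation:
All 16 rotations (rotation i = S[i:]+S[:i]):
  rot[0] = philosophicalSU$
  rot[1] = hilosophicalSU$p
  rot[2] = ilosophicalSU$ph
  rot[3] = losophicalSU$phi
  rot[4] = osophicalSU$phil
  rot[5] = sophicalSU$philo
  rot[6] = ophicalSU$philos
  rot[7] = phicalSU$philoso
  rot[8] = hicalSU$philosop
  rot[9] = icalSU$philosoph
  rot[10] = calSU$philosophi
  rot[11] = alSU$philosophic
  rot[12] = lSU$philosophica
  rot[13] = SU$philosophical
  rot[14] = U$philosophicalS
  rot[15] = $philosophicalSU
Sorted (with $ < everything):
  sorted[0] = $philosophicalSU
  sorted[1] = SU$philosophical
  sorted[2] = U$philosophicalS
  sorted[3] = alSU$philosophic
  sorted[4] = calSU$philosophi
  sorted[5] = hicalSU$philosop
  sorted[6] = hilosophicalSU$p
  sorted[7] = icalSU$philosoph
  sorted[8] = ilosophicalSU$ph
  sorted[9] = lSU$philosophica
  sorted[10] = losophicalSU$phi
  sorted[11] = ophicalSU$philos
  sorted[12] = osophicalSU$phil
  sorted[13] = phicalSU$philoso
  sorted[14] = philosophicalSU$
  sorted[15] = sophicalSU$philo
sorted[9] = lSU$philosophica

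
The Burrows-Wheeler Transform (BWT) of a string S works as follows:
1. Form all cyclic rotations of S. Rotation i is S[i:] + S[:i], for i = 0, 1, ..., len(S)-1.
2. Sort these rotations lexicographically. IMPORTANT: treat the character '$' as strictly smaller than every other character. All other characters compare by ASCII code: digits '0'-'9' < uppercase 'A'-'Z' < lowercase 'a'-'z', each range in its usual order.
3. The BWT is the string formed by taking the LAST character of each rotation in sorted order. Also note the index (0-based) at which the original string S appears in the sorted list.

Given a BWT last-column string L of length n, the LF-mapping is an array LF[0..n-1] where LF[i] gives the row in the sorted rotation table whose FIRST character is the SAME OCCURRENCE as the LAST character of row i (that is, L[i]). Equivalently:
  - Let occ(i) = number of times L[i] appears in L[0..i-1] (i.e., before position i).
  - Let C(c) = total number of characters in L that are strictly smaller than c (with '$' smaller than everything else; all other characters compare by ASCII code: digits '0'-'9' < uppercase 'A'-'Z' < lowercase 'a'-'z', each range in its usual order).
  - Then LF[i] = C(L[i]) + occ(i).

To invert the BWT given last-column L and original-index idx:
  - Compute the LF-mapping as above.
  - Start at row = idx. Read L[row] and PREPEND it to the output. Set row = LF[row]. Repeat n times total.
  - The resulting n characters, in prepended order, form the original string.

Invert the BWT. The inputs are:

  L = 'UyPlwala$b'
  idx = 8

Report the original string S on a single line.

LF mapping: 2 9 1 6 8 3 7 4 0 5
Walk LF starting at row 8, prepending L[row]:
  step 1: row=8, L[8]='$', prepend. Next row=LF[8]=0
  step 2: row=0, L[0]='U', prepend. Next row=LF[0]=2
  step 3: row=2, L[2]='P', prepend. Next row=LF[2]=1
  step 4: row=1, L[1]='y', prepend. Next row=LF[1]=9
  step 5: row=9, L[9]='b', prepend. Next row=LF[9]=5
  step 6: row=5, L[5]='a', prepend. Next row=LF[5]=3
  step 7: row=3, L[3]='l', prepend. Next row=LF[3]=6
  step 8: row=6, L[6]='l', prepend. Next row=LF[6]=7
  step 9: row=7, L[7]='a', prepend. Next row=LF[7]=4
  step 10: row=4, L[4]='w', prepend. Next row=LF[4]=8
Reversed output: wallabyPU$

Answer: wallabyPU$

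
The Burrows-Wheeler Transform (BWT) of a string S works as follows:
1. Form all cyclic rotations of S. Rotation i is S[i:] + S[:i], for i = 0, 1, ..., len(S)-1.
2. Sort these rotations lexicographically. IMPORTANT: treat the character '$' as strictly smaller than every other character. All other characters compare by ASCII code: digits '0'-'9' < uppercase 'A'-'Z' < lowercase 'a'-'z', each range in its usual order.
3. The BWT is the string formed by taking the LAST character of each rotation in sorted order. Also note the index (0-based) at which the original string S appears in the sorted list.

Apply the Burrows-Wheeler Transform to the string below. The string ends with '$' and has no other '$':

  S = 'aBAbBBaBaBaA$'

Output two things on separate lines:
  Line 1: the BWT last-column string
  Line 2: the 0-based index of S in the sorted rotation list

All 13 rotations (rotation i = S[i:]+S[:i]):
  rot[0] = aBAbBBaBaBaA$
  rot[1] = BAbBBaBaBaA$a
  rot[2] = AbBBaBaBaA$aB
  rot[3] = bBBaBaBaA$aBA
  rot[4] = BBaBaBaA$aBAb
  rot[5] = BaBaBaA$aBAbB
  rot[6] = aBaBaA$aBAbBB
  rot[7] = BaBaA$aBAbBBa
  rot[8] = aBaA$aBAbBBaB
  rot[9] = BaA$aBAbBBaBa
  rot[10] = aA$aBAbBBaBaB
  rot[11] = A$aBAbBBaBaBa
  rot[12] = $aBAbBBaBaBaA
Sorted (with $ < everything):
  sorted[0] = $aBAbBBaBaBaA  (last char: 'A')
  sorted[1] = A$aBAbBBaBaBa  (last char: 'a')
  sorted[2] = AbBBaBaBaA$aB  (last char: 'B')
  sorted[3] = BAbBBaBaBaA$a  (last char: 'a')
  sorted[4] = BBaBaBaA$aBAb  (last char: 'b')
  sorted[5] = BaA$aBAbBBaBa  (last char: 'a')
  sorted[6] = BaBaA$aBAbBBa  (last char: 'a')
  sorted[7] = BaBaBaA$aBAbB  (last char: 'B')
  sorted[8] = aA$aBAbBBaBaB  (last char: 'B')
  sorted[9] = aBAbBBaBaBaA$  (last char: '$')
  sorted[10] = aBaA$aBAbBBaB  (last char: 'B')
  sorted[11] = aBaBaA$aBAbBB  (last char: 'B')
  sorted[12] = bBBaBaBaA$aBA  (last char: 'A')
Last column: AaBabaaBB$BBA
Original string S is at sorted index 9

Answer: AaBabaaBB$BBA
9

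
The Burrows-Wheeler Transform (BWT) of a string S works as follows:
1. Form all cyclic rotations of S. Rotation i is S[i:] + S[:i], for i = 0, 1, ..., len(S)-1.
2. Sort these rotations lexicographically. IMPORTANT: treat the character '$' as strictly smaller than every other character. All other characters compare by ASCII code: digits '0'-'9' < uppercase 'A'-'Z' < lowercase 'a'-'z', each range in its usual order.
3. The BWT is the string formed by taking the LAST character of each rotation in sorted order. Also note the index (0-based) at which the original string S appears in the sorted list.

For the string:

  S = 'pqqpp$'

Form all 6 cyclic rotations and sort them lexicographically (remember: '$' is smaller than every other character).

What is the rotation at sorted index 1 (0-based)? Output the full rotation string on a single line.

Answer: p$pqqp

Derivation:
All 6 rotations (rotation i = S[i:]+S[:i]):
  rot[0] = pqqpp$
  rot[1] = qqpp$p
  rot[2] = qpp$pq
  rot[3] = pp$pqq
  rot[4] = p$pqqp
  rot[5] = $pqqpp
Sorted (with $ < everything):
  sorted[0] = $pqqpp
  sorted[1] = p$pqqp
  sorted[2] = pp$pqq
  sorted[3] = pqqpp$
  sorted[4] = qpp$pq
  sorted[5] = qqpp$p
sorted[1] = p$pqqp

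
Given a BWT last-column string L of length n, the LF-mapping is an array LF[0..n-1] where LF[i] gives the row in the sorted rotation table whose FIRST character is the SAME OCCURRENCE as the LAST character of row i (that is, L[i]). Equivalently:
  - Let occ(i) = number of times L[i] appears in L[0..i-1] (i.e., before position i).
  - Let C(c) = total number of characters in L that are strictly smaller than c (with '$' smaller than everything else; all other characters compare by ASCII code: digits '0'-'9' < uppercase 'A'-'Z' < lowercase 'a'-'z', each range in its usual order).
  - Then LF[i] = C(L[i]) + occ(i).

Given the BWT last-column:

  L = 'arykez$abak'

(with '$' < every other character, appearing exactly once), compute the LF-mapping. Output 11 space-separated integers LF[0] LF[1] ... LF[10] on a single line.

Char counts: '$':1, 'a':3, 'b':1, 'e':1, 'k':2, 'r':1, 'y':1, 'z':1
C (first-col start): C('$')=0, C('a')=1, C('b')=4, C('e')=5, C('k')=6, C('r')=8, C('y')=9, C('z')=10
L[0]='a': occ=0, LF[0]=C('a')+0=1+0=1
L[1]='r': occ=0, LF[1]=C('r')+0=8+0=8
L[2]='y': occ=0, LF[2]=C('y')+0=9+0=9
L[3]='k': occ=0, LF[3]=C('k')+0=6+0=6
L[4]='e': occ=0, LF[4]=C('e')+0=5+0=5
L[5]='z': occ=0, LF[5]=C('z')+0=10+0=10
L[6]='$': occ=0, LF[6]=C('$')+0=0+0=0
L[7]='a': occ=1, LF[7]=C('a')+1=1+1=2
L[8]='b': occ=0, LF[8]=C('b')+0=4+0=4
L[9]='a': occ=2, LF[9]=C('a')+2=1+2=3
L[10]='k': occ=1, LF[10]=C('k')+1=6+1=7

Answer: 1 8 9 6 5 10 0 2 4 3 7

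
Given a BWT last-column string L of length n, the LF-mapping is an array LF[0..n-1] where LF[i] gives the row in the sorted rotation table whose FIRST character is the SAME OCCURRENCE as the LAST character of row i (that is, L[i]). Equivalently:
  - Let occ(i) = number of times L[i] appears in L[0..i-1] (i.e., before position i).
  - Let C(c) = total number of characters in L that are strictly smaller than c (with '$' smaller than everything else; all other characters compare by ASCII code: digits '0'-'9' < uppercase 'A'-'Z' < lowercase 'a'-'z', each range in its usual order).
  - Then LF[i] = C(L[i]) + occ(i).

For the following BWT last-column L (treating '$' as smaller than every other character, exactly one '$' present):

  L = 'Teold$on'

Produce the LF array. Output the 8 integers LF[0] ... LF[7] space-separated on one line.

Char counts: '$':1, 'T':1, 'd':1, 'e':1, 'l':1, 'n':1, 'o':2
C (first-col start): C('$')=0, C('T')=1, C('d')=2, C('e')=3, C('l')=4, C('n')=5, C('o')=6
L[0]='T': occ=0, LF[0]=C('T')+0=1+0=1
L[1]='e': occ=0, LF[1]=C('e')+0=3+0=3
L[2]='o': occ=0, LF[2]=C('o')+0=6+0=6
L[3]='l': occ=0, LF[3]=C('l')+0=4+0=4
L[4]='d': occ=0, LF[4]=C('d')+0=2+0=2
L[5]='$': occ=0, LF[5]=C('$')+0=0+0=0
L[6]='o': occ=1, LF[6]=C('o')+1=6+1=7
L[7]='n': occ=0, LF[7]=C('n')+0=5+0=5

Answer: 1 3 6 4 2 0 7 5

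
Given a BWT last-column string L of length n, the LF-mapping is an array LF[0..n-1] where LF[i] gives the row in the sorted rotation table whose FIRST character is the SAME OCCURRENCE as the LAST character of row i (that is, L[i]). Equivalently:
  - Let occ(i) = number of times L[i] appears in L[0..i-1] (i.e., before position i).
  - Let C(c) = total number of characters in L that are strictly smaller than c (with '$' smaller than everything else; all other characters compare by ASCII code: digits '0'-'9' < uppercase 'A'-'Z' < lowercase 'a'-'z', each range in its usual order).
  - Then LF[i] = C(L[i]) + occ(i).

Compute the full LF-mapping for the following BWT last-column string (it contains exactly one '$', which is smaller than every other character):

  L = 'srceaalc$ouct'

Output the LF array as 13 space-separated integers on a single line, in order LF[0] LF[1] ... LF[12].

Answer: 10 9 3 6 1 2 7 4 0 8 12 5 11

Derivation:
Char counts: '$':1, 'a':2, 'c':3, 'e':1, 'l':1, 'o':1, 'r':1, 's':1, 't':1, 'u':1
C (first-col start): C('$')=0, C('a')=1, C('c')=3, C('e')=6, C('l')=7, C('o')=8, C('r')=9, C('s')=10, C('t')=11, C('u')=12
L[0]='s': occ=0, LF[0]=C('s')+0=10+0=10
L[1]='r': occ=0, LF[1]=C('r')+0=9+0=9
L[2]='c': occ=0, LF[2]=C('c')+0=3+0=3
L[3]='e': occ=0, LF[3]=C('e')+0=6+0=6
L[4]='a': occ=0, LF[4]=C('a')+0=1+0=1
L[5]='a': occ=1, LF[5]=C('a')+1=1+1=2
L[6]='l': occ=0, LF[6]=C('l')+0=7+0=7
L[7]='c': occ=1, LF[7]=C('c')+1=3+1=4
L[8]='$': occ=0, LF[8]=C('$')+0=0+0=0
L[9]='o': occ=0, LF[9]=C('o')+0=8+0=8
L[10]='u': occ=0, LF[10]=C('u')+0=12+0=12
L[11]='c': occ=2, LF[11]=C('c')+2=3+2=5
L[12]='t': occ=0, LF[12]=C('t')+0=11+0=11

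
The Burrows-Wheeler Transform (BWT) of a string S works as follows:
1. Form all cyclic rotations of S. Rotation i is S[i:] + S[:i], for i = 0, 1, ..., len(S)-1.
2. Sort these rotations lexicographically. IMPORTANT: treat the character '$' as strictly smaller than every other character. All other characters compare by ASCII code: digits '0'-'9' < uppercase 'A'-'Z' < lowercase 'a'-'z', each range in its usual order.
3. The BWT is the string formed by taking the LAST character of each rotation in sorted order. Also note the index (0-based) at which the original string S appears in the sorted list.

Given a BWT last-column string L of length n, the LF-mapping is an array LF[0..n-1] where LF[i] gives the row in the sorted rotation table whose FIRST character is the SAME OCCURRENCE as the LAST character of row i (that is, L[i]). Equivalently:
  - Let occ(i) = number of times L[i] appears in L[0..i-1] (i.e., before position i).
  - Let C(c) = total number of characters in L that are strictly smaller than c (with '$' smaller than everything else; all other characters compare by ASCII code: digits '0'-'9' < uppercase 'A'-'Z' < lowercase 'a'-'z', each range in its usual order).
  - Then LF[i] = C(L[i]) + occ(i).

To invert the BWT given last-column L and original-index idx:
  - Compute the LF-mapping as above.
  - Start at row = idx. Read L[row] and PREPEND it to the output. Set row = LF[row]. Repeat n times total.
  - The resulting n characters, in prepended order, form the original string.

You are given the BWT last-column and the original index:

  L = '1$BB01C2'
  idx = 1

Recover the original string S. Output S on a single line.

Answer: 02CB1B1$

Derivation:
LF mapping: 2 0 5 6 1 3 7 4
Walk LF starting at row 1, prepending L[row]:
  step 1: row=1, L[1]='$', prepend. Next row=LF[1]=0
  step 2: row=0, L[0]='1', prepend. Next row=LF[0]=2
  step 3: row=2, L[2]='B', prepend. Next row=LF[2]=5
  step 4: row=5, L[5]='1', prepend. Next row=LF[5]=3
  step 5: row=3, L[3]='B', prepend. Next row=LF[3]=6
  step 6: row=6, L[6]='C', prepend. Next row=LF[6]=7
  step 7: row=7, L[7]='2', prepend. Next row=LF[7]=4
  step 8: row=4, L[4]='0', prepend. Next row=LF[4]=1
Reversed output: 02CB1B1$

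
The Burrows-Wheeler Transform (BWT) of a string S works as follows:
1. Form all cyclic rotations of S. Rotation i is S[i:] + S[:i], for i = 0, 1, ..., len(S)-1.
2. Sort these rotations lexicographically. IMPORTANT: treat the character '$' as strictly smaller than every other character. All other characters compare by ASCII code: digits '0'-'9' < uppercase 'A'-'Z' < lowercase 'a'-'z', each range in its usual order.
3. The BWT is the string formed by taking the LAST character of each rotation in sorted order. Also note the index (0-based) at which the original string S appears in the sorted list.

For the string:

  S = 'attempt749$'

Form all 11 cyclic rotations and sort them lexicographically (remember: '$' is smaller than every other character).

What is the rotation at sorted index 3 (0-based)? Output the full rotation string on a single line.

All 11 rotations (rotation i = S[i:]+S[:i]):
  rot[0] = attempt749$
  rot[1] = ttempt749$a
  rot[2] = tempt749$at
  rot[3] = empt749$att
  rot[4] = mpt749$atte
  rot[5] = pt749$attem
  rot[6] = t749$attemp
  rot[7] = 749$attempt
  rot[8] = 49$attempt7
  rot[9] = 9$attempt74
  rot[10] = $attempt749
Sorted (with $ < everything):
  sorted[0] = $attempt749
  sorted[1] = 49$attempt7
  sorted[2] = 749$attempt
  sorted[3] = 9$attempt74
  sorted[4] = attempt749$
  sorted[5] = empt749$att
  sorted[6] = mpt749$atte
  sorted[7] = pt749$attem
  sorted[8] = t749$attemp
  sorted[9] = tempt749$at
  sorted[10] = ttempt749$a
sorted[3] = 9$attempt74

Answer: 9$attempt74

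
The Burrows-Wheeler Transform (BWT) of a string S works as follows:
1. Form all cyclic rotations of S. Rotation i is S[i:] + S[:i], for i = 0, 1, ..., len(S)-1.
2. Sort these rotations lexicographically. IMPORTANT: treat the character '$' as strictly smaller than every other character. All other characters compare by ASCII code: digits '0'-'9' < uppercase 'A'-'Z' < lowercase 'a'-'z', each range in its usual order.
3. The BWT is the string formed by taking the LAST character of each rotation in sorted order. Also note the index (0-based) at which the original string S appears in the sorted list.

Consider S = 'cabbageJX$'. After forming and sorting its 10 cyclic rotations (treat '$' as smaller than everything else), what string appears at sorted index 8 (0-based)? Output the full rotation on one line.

All 10 rotations (rotation i = S[i:]+S[:i]):
  rot[0] = cabbageJX$
  rot[1] = abbageJX$c
  rot[2] = bbageJX$ca
  rot[3] = bageJX$cab
  rot[4] = ageJX$cabb
  rot[5] = geJX$cabba
  rot[6] = eJX$cabbag
  rot[7] = JX$cabbage
  rot[8] = X$cabbageJ
  rot[9] = $cabbageJX
Sorted (with $ < everything):
  sorted[0] = $cabbageJX
  sorted[1] = JX$cabbage
  sorted[2] = X$cabbageJ
  sorted[3] = abbageJX$c
  sorted[4] = ageJX$cabb
  sorted[5] = bageJX$cab
  sorted[6] = bbageJX$ca
  sorted[7] = cabbageJX$
  sorted[8] = eJX$cabbag
  sorted[9] = geJX$cabba
sorted[8] = eJX$cabbag

Answer: eJX$cabbag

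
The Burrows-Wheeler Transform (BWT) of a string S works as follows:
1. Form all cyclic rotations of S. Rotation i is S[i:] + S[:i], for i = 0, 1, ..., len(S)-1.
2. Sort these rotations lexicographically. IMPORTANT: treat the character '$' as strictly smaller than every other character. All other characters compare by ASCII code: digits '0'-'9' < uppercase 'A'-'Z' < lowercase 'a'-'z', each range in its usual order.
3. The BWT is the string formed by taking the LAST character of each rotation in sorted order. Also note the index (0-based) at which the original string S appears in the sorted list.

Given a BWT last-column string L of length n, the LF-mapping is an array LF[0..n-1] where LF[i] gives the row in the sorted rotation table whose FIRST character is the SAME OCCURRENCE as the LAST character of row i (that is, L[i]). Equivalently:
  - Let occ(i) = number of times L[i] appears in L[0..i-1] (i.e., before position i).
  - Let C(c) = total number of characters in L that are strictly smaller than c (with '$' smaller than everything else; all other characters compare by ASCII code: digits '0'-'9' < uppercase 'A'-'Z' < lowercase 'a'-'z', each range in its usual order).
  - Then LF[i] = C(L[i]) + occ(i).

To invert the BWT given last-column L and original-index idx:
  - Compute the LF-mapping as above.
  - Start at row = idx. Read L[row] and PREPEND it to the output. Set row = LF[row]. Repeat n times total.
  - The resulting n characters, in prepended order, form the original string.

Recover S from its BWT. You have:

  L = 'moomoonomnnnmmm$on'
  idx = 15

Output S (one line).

Answer: omommnnnnoonmomom$

Derivation:
LF mapping: 1 12 13 2 14 15 7 16 3 8 9 10 4 5 6 0 17 11
Walk LF starting at row 15, prepending L[row]:
  step 1: row=15, L[15]='$', prepend. Next row=LF[15]=0
  step 2: row=0, L[0]='m', prepend. Next row=LF[0]=1
  step 3: row=1, L[1]='o', prepend. Next row=LF[1]=12
  step 4: row=12, L[12]='m', prepend. Next row=LF[12]=4
  step 5: row=4, L[4]='o', prepend. Next row=LF[4]=14
  step 6: row=14, L[14]='m', prepend. Next row=LF[14]=6
  step 7: row=6, L[6]='n', prepend. Next row=LF[6]=7
  step 8: row=7, L[7]='o', prepend. Next row=LF[7]=16
  step 9: row=16, L[16]='o', prepend. Next row=LF[16]=17
  step 10: row=17, L[17]='n', prepend. Next row=LF[17]=11
  step 11: row=11, L[11]='n', prepend. Next row=LF[11]=10
  step 12: row=10, L[10]='n', prepend. Next row=LF[10]=9
  step 13: row=9, L[9]='n', prepend. Next row=LF[9]=8
  step 14: row=8, L[8]='m', prepend. Next row=LF[8]=3
  step 15: row=3, L[3]='m', prepend. Next row=LF[3]=2
  step 16: row=2, L[2]='o', prepend. Next row=LF[2]=13
  step 17: row=13, L[13]='m', prepend. Next row=LF[13]=5
  step 18: row=5, L[5]='o', prepend. Next row=LF[5]=15
Reversed output: omommnnnnoonmomom$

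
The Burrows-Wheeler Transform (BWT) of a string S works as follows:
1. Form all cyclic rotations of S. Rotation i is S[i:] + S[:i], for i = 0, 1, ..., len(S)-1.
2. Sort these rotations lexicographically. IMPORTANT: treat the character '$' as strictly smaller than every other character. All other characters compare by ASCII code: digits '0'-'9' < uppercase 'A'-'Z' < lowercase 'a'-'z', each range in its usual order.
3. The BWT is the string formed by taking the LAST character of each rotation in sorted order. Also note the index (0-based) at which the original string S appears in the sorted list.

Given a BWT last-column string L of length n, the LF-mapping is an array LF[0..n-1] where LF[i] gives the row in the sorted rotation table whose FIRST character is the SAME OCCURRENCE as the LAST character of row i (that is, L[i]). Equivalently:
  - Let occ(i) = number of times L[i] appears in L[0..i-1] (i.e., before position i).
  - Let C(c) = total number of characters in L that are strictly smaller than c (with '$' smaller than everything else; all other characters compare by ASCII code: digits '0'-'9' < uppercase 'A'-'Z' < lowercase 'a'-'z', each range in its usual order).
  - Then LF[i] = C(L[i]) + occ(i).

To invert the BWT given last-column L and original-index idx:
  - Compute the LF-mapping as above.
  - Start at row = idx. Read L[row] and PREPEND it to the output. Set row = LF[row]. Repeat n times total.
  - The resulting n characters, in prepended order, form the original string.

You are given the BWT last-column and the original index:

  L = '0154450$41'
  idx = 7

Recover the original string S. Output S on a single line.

Answer: 450415410$

Derivation:
LF mapping: 1 3 8 5 6 9 2 0 7 4
Walk LF starting at row 7, prepending L[row]:
  step 1: row=7, L[7]='$', prepend. Next row=LF[7]=0
  step 2: row=0, L[0]='0', prepend. Next row=LF[0]=1
  step 3: row=1, L[1]='1', prepend. Next row=LF[1]=3
  step 4: row=3, L[3]='4', prepend. Next row=LF[3]=5
  step 5: row=5, L[5]='5', prepend. Next row=LF[5]=9
  step 6: row=9, L[9]='1', prepend. Next row=LF[9]=4
  step 7: row=4, L[4]='4', prepend. Next row=LF[4]=6
  step 8: row=6, L[6]='0', prepend. Next row=LF[6]=2
  step 9: row=2, L[2]='5', prepend. Next row=LF[2]=8
  step 10: row=8, L[8]='4', prepend. Next row=LF[8]=7
Reversed output: 450415410$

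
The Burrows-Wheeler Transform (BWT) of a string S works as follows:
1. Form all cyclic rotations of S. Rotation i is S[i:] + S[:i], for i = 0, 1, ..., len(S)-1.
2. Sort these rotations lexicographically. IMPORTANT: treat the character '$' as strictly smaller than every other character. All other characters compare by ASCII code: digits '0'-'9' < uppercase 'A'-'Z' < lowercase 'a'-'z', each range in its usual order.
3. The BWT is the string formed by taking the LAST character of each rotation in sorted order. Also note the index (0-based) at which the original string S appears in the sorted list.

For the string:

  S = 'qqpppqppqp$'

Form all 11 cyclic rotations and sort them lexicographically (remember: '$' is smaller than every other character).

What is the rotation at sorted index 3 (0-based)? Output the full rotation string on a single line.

Answer: ppqp$qqpppq

Derivation:
All 11 rotations (rotation i = S[i:]+S[:i]):
  rot[0] = qqpppqppqp$
  rot[1] = qpppqppqp$q
  rot[2] = pppqppqp$qq
  rot[3] = ppqppqp$qqp
  rot[4] = pqppqp$qqpp
  rot[5] = qppqp$qqppp
  rot[6] = ppqp$qqpppq
  rot[7] = pqp$qqpppqp
  rot[8] = qp$qqpppqpp
  rot[9] = p$qqpppqppq
  rot[10] = $qqpppqppqp
Sorted (with $ < everything):
  sorted[0] = $qqpppqppqp
  sorted[1] = p$qqpppqppq
  sorted[2] = pppqppqp$qq
  sorted[3] = ppqp$qqpppq
  sorted[4] = ppqppqp$qqp
  sorted[5] = pqp$qqpppqp
  sorted[6] = pqppqp$qqpp
  sorted[7] = qp$qqpppqpp
  sorted[8] = qpppqppqp$q
  sorted[9] = qppqp$qqppp
  sorted[10] = qqpppqppqp$
sorted[3] = ppqp$qqpppq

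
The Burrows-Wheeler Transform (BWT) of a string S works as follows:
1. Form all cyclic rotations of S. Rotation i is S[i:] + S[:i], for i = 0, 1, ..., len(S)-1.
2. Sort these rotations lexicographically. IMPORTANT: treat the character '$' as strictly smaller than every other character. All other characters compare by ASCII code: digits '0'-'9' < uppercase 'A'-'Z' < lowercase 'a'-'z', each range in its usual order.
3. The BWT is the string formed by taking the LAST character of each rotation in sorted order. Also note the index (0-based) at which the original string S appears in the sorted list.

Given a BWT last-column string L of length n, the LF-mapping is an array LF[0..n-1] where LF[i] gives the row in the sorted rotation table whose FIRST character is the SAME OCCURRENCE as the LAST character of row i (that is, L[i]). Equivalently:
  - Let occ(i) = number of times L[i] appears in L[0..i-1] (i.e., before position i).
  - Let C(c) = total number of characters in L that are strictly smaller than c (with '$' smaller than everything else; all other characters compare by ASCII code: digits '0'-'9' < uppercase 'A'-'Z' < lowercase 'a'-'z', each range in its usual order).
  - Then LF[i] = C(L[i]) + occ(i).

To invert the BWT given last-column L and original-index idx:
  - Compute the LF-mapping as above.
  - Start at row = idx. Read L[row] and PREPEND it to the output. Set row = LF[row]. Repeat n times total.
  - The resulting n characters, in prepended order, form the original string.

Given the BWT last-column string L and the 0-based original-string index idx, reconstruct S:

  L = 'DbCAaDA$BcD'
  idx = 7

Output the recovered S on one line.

Answer: DcbABaCADD$

Derivation:
LF mapping: 5 9 4 1 8 6 2 0 3 10 7
Walk LF starting at row 7, prepending L[row]:
  step 1: row=7, L[7]='$', prepend. Next row=LF[7]=0
  step 2: row=0, L[0]='D', prepend. Next row=LF[0]=5
  step 3: row=5, L[5]='D', prepend. Next row=LF[5]=6
  step 4: row=6, L[6]='A', prepend. Next row=LF[6]=2
  step 5: row=2, L[2]='C', prepend. Next row=LF[2]=4
  step 6: row=4, L[4]='a', prepend. Next row=LF[4]=8
  step 7: row=8, L[8]='B', prepend. Next row=LF[8]=3
  step 8: row=3, L[3]='A', prepend. Next row=LF[3]=1
  step 9: row=1, L[1]='b', prepend. Next row=LF[1]=9
  step 10: row=9, L[9]='c', prepend. Next row=LF[9]=10
  step 11: row=10, L[10]='D', prepend. Next row=LF[10]=7
Reversed output: DcbABaCADD$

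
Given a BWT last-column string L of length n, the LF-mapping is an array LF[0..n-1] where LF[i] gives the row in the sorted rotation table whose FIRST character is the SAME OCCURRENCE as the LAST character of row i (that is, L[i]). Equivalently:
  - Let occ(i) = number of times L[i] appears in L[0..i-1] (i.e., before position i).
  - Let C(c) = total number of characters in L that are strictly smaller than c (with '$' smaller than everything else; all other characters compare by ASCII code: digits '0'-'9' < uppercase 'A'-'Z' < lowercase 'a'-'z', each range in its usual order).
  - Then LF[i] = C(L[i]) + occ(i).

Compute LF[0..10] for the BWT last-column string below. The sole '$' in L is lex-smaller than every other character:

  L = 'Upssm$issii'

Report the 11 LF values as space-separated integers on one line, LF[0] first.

Answer: 1 6 7 8 5 0 2 9 10 3 4

Derivation:
Char counts: '$':1, 'U':1, 'i':3, 'm':1, 'p':1, 's':4
C (first-col start): C('$')=0, C('U')=1, C('i')=2, C('m')=5, C('p')=6, C('s')=7
L[0]='U': occ=0, LF[0]=C('U')+0=1+0=1
L[1]='p': occ=0, LF[1]=C('p')+0=6+0=6
L[2]='s': occ=0, LF[2]=C('s')+0=7+0=7
L[3]='s': occ=1, LF[3]=C('s')+1=7+1=8
L[4]='m': occ=0, LF[4]=C('m')+0=5+0=5
L[5]='$': occ=0, LF[5]=C('$')+0=0+0=0
L[6]='i': occ=0, LF[6]=C('i')+0=2+0=2
L[7]='s': occ=2, LF[7]=C('s')+2=7+2=9
L[8]='s': occ=3, LF[8]=C('s')+3=7+3=10
L[9]='i': occ=1, LF[9]=C('i')+1=2+1=3
L[10]='i': occ=2, LF[10]=C('i')+2=2+2=4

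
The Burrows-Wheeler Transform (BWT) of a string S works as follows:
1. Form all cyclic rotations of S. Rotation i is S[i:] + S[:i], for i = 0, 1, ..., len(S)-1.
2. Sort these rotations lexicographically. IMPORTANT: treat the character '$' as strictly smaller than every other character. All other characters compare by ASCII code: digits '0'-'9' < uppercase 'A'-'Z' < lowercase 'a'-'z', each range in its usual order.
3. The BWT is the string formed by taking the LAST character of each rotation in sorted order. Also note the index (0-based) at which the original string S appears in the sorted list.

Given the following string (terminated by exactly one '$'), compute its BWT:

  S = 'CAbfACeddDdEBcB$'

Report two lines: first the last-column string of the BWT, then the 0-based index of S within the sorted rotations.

Answer: BfCcE$AddABdDeCb
5

Derivation:
All 16 rotations (rotation i = S[i:]+S[:i]):
  rot[0] = CAbfACeddDdEBcB$
  rot[1] = AbfACeddDdEBcB$C
  rot[2] = bfACeddDdEBcB$CA
  rot[3] = fACeddDdEBcB$CAb
  rot[4] = ACeddDdEBcB$CAbf
  rot[5] = CeddDdEBcB$CAbfA
  rot[6] = eddDdEBcB$CAbfAC
  rot[7] = ddDdEBcB$CAbfACe
  rot[8] = dDdEBcB$CAbfACed
  rot[9] = DdEBcB$CAbfACedd
  rot[10] = dEBcB$CAbfACeddD
  rot[11] = EBcB$CAbfACeddDd
  rot[12] = BcB$CAbfACeddDdE
  rot[13] = cB$CAbfACeddDdEB
  rot[14] = B$CAbfACeddDdEBc
  rot[15] = $CAbfACeddDdEBcB
Sorted (with $ < everything):
  sorted[0] = $CAbfACeddDdEBcB  (last char: 'B')
  sorted[1] = ACeddDdEBcB$CAbf  (last char: 'f')
  sorted[2] = AbfACeddDdEBcB$C  (last char: 'C')
  sorted[3] = B$CAbfACeddDdEBc  (last char: 'c')
  sorted[4] = BcB$CAbfACeddDdE  (last char: 'E')
  sorted[5] = CAbfACeddDdEBcB$  (last char: '$')
  sorted[6] = CeddDdEBcB$CAbfA  (last char: 'A')
  sorted[7] = DdEBcB$CAbfACedd  (last char: 'd')
  sorted[8] = EBcB$CAbfACeddDd  (last char: 'd')
  sorted[9] = bfACeddDdEBcB$CA  (last char: 'A')
  sorted[10] = cB$CAbfACeddDdEB  (last char: 'B')
  sorted[11] = dDdEBcB$CAbfACed  (last char: 'd')
  sorted[12] = dEBcB$CAbfACeddD  (last char: 'D')
  sorted[13] = ddDdEBcB$CAbfACe  (last char: 'e')
  sorted[14] = eddDdEBcB$CAbfAC  (last char: 'C')
  sorted[15] = fACeddDdEBcB$CAb  (last char: 'b')
Last column: BfCcE$AddABdDeCb
Original string S is at sorted index 5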